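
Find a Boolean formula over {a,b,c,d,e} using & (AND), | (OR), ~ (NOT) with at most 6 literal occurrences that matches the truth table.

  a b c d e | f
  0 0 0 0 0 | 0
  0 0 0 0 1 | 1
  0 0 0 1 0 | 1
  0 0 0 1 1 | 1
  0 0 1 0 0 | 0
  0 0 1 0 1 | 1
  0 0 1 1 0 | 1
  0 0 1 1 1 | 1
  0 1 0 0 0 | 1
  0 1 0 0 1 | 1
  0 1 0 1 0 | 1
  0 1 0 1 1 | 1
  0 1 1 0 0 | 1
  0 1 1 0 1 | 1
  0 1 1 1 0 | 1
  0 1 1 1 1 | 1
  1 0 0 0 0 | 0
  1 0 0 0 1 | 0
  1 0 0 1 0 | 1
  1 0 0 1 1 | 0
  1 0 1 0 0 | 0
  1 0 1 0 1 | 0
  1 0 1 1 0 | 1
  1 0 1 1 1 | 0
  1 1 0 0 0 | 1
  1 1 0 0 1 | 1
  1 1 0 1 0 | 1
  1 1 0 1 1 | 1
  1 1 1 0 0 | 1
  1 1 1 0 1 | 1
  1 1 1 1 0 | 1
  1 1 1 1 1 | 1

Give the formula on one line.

  (e | d) = 01110111011101110111011101110111
  ~a = 11111111111111110000000000000000
  ~e = 10101010101010101010101010101010
  (~a | ~e) = 11111111111111111010101010101010
  ((e | d) & (~a | ~e)) = 01110111011101110010001000100010
  (b | ((e | d) & (~a | ~e))) = 01110111111111110010001011111111

(b | ((e | d) & (~a | ~e)))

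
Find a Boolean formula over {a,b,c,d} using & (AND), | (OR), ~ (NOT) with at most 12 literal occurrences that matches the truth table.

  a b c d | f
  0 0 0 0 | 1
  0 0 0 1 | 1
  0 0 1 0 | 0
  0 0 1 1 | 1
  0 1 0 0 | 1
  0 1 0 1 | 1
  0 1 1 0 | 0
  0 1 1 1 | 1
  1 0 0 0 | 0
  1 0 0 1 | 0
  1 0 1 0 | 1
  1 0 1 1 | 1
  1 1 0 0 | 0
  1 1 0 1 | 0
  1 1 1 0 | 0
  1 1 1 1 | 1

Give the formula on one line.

(((c & a) & ~b) | ((((d | b) & c) & d) | (~a & ~c)))

  (c & a) = 0000000000110011
  ~b = 1111000011110000
  ((c & a) & ~b) = 0000000000110000
  (d | b) = 0101111101011111
  ((d | b) & c) = 0001001100010011
  (((d | b) & c) & d) = 0001000100010001
  ~a = 1111111100000000
  ~c = 1100110011001100
  (~a & ~c) = 1100110000000000
  ((((d | b) & c) & d) | (~a & ~c)) = 1101110100010001
  (((c & a) & ~b) | ((((d | b) & c) & d) | (~a & ~c))) = 1101110100110001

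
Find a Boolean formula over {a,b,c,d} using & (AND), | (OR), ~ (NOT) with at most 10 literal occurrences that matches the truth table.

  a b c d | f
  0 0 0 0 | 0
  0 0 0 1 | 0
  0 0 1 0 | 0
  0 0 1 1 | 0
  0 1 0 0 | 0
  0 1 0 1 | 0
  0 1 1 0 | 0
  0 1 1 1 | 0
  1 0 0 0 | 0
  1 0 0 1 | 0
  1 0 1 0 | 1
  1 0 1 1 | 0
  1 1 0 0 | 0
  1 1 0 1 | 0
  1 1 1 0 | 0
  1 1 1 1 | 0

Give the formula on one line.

  ~d = 1010101010101010
  (~d & a) = 0000000010101010
  ((~d & a) & c) = 0000000000100010
  (b | ((~d & a) & c)) = 0000111100101111
  (a & (b | ((~d & a) & c))) = 0000000000101111
  (d & c) = 0001000100010001
  (a | (d & c)) = 0001000111111111
  ~b = 1111000011110000
  ((a | (d & c)) & ~b) = 0001000011110000
  ((a & (b | ((~d & a) & c))) & ((a | (d & c)) & ~b)) = 0000000000100000

((a & (b | ((~d & a) & c))) & ((a | (d & c)) & ~b))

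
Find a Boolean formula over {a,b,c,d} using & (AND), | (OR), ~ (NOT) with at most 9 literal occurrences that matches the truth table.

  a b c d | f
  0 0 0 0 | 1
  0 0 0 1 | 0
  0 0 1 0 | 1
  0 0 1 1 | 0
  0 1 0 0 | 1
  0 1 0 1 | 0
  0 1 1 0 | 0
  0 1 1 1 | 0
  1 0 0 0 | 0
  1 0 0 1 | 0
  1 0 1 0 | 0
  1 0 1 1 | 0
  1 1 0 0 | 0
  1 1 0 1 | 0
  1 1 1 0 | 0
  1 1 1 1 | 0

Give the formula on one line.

((~c | (~b | (a | (~d & ~c)))) & (~a & ~d))

  ~c = 1100110011001100
  ~b = 1111000011110000
  ~d = 1010101010101010
  (~d & ~c) = 1000100010001000
  (a | (~d & ~c)) = 1000100011111111
  (~b | (a | (~d & ~c))) = 1111100011111111
  (~c | (~b | (a | (~d & ~c)))) = 1111110011111111
  ~a = 1111111100000000
  (~a & ~d) = 1010101000000000
  ((~c | (~b | (a | (~d & ~c)))) & (~a & ~d)) = 1010100000000000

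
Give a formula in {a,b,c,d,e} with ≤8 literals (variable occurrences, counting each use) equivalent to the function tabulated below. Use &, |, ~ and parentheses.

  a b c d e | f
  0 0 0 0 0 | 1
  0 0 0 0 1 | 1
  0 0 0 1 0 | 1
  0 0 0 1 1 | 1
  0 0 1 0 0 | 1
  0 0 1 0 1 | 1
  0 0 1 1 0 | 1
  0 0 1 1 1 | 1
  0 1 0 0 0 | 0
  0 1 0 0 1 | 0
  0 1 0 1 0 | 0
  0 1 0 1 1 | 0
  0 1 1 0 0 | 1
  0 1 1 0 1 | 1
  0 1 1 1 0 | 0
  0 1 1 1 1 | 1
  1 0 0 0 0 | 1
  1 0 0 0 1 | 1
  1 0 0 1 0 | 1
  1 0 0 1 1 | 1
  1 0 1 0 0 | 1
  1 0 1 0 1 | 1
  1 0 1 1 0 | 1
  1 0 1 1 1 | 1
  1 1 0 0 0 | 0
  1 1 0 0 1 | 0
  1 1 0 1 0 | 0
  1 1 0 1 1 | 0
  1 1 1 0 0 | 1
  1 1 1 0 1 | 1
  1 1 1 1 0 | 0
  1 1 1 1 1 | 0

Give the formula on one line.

  ~a = 11111111111111110000000000000000
  (~a & c) = 00001111000011110000000000000000
  ((~a & c) & e) = 00000101000001010000000000000000
  ~b = 11111111000000001111111100000000
  ~e = 10101010101010101010101010101010
  (b | ~e) = 10101010111111111010101011111111
  ~d = 11001100110011001100110011001100
  (c & ~d) = 00001100000011000000110000001100
  ((b | ~e) & (c & ~d)) = 00001000000011000000100000001100
  (~b | ((b | ~e) & (c & ~d))) = 11111111000011001111111100001100
  (((~a & c) & e) | (~b | ((b | ~e) & (c & ~d)))) = 11111111000011011111111100001100

(((~a & c) & e) | (~b | ((b | ~e) & (c & ~d))))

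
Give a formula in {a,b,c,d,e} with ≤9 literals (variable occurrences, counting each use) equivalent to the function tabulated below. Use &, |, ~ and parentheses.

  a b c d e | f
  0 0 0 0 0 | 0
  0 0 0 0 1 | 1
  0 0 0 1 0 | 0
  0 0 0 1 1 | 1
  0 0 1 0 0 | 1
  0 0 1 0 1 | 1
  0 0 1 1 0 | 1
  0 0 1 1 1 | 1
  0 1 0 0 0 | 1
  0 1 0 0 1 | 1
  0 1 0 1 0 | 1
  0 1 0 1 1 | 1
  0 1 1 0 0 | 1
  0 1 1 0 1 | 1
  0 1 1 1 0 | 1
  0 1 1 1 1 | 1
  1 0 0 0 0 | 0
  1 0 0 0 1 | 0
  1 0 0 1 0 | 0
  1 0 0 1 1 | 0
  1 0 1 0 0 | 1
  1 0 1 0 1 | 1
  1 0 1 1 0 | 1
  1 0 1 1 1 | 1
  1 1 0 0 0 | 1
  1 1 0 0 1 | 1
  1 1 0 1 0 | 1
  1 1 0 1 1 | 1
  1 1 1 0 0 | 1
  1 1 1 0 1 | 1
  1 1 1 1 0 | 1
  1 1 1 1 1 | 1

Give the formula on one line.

  ~c = 11110000111100001111000011110000
  (~c & b) = 00000000111100000000000011110000
  ~a = 11111111111111110000000000000000
  (~a | c) = 11111111111111110000111100001111
  ~b = 11111111000000001111111100000000
  (e & ~b) = 01010101000000000101010100000000
  (c & ~a) = 00001111000011110000000000000000
  ((e & ~b) | (c & ~a)) = 01011111000011110101010100000000
  (((e & ~b) | (c & ~a)) | c) = 01011111000011110101111100001111
  ((~a | c) & (((e & ~b) | (c & ~a)) | c)) = 01011111000011110000111100001111
  ((~c & b) | ((~a | c) & (((e & ~b) | (c & ~a)) | c))) = 01011111111111110000111111111111

((~c & b) | ((~a | c) & (((e & ~b) | (c & ~a)) | c)))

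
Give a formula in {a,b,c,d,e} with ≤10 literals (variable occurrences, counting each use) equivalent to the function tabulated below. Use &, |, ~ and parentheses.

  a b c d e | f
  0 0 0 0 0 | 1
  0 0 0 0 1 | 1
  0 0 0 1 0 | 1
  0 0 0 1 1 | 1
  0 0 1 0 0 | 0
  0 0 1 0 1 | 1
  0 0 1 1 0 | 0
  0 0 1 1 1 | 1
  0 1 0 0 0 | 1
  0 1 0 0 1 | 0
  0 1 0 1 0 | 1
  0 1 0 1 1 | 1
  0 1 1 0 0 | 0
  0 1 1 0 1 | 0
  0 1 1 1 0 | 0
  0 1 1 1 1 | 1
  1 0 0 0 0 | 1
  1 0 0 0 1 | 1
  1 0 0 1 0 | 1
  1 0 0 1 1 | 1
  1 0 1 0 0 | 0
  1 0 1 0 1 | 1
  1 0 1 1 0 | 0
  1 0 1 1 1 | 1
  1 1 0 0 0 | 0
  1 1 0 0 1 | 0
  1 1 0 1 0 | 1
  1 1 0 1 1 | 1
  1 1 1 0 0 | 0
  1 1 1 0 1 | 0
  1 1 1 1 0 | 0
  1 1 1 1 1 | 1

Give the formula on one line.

(((d | ~b) | (~e & ~a)) & ((a & e) | (~c | (e & ~a))))

  ~b = 11111111000000001111111100000000
  (d | ~b) = 11111111001100111111111100110011
  ~e = 10101010101010101010101010101010
  ~a = 11111111111111110000000000000000
  (~e & ~a) = 10101010101010100000000000000000
  ((d | ~b) | (~e & ~a)) = 11111111101110111111111100110011
  (a & e) = 00000000000000000101010101010101
  ~c = 11110000111100001111000011110000
  (e & ~a) = 01010101010101010000000000000000
  (~c | (e & ~a)) = 11110101111101011111000011110000
  ((a & e) | (~c | (e & ~a))) = 11110101111101011111010111110101
  (((d | ~b) | (~e & ~a)) & ((a & e) | (~c | (e & ~a)))) = 11110101101100011111010100110001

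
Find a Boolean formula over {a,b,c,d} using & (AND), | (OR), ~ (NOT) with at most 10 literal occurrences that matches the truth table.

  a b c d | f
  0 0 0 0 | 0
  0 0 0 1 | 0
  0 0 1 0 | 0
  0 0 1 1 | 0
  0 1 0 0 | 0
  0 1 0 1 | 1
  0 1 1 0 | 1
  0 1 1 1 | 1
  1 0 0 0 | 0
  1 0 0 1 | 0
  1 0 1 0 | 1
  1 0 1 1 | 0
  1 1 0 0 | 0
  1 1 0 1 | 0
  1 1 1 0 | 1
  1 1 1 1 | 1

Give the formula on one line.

  ~d = 1010101010101010
  (a & ~d) = 0000000010101010
  (c & (a & ~d)) = 0000000000100010
  ~a = 1111111100000000
  (~a & d) = 0101010100000000
  ~b = 1111000011110000
  ((~a & d) | ~b) = 1111010111110000
  (((~a & d) | ~b) | c) = 1111011111110011
  ((((~a & d) | ~b) | c) & b) = 0000011100000011
  ((c & (a & ~d)) | ((((~a & d) | ~b) | c) & b)) = 0000011100100011

((c & (a & ~d)) | ((((~a & d) | ~b) | c) & b))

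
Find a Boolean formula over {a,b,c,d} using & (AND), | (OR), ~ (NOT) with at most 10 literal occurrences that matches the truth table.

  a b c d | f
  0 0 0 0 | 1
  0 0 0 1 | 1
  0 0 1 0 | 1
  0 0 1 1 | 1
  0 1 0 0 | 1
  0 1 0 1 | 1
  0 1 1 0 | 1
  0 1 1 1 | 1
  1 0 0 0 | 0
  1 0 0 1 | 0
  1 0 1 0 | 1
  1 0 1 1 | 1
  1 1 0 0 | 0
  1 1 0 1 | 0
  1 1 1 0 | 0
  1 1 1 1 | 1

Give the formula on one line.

  ~a = 1111111100000000
  (c & d) = 0001000100010001
  (~a | (c & d)) = 1111111100010001
  ~b = 1111000011110000
  ~d = 1010101010101010
  (a | ~d) = 1010101011111111
  (~b & (a | ~d)) = 1010000011110000
  ((a | ~d) & c) = 0010001000110011
  ((~b & (a | ~d)) & ((a | ~d) & c)) = 0010000000110000
  ((~a | (c & d)) | ((~b & (a | ~d)) & ((a | ~d) & c))) = 1111111100110001

((~a | (c & d)) | ((~b & (a | ~d)) & ((a | ~d) & c)))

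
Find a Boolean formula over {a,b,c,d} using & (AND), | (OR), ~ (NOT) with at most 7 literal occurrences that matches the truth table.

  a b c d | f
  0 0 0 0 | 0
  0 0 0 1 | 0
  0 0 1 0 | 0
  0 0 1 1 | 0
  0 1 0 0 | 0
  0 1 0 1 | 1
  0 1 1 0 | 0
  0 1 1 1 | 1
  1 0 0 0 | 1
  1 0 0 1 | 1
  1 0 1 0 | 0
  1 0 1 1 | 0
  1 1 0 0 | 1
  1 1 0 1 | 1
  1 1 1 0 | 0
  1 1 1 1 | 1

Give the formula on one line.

  ~c = 1100110011001100
  (~c & a) = 0000000011001100
  ~a = 1111111100000000
  (~a | b) = 1111111100001111
  (d & (~a | b)) = 0101010100000101
  (b & (d & (~a | b))) = 0000010100000101
  ((~c & a) | (b & (d & (~a | b)))) = 0000010111001101

((~c & a) | (b & (d & (~a | b))))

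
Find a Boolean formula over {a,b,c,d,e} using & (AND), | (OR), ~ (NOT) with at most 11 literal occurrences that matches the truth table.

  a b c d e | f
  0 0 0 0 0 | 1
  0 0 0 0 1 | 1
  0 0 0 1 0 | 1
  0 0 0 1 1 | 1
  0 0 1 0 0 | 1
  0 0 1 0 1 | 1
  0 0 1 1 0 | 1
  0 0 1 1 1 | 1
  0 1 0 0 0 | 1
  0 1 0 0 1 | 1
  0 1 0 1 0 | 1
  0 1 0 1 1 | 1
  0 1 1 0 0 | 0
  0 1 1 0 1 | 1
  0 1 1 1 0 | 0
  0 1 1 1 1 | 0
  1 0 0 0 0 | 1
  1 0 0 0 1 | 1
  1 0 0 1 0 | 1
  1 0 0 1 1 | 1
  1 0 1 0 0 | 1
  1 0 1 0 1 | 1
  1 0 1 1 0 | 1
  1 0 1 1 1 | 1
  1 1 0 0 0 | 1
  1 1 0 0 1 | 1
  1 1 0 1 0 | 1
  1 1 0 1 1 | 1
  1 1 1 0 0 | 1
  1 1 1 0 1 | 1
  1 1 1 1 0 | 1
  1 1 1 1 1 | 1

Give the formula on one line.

((((~a & ~c) | a) & b) | (((~d & e) & c) | (a | ~b)))

  ~a = 11111111111111110000000000000000
  ~c = 11110000111100001111000011110000
  (~a & ~c) = 11110000111100000000000000000000
  ((~a & ~c) | a) = 11110000111100001111111111111111
  (((~a & ~c) | a) & b) = 00000000111100000000000011111111
  ~d = 11001100110011001100110011001100
  (~d & e) = 01000100010001000100010001000100
  ((~d & e) & c) = 00000100000001000000010000000100
  ~b = 11111111000000001111111100000000
  (a | ~b) = 11111111000000001111111111111111
  (((~d & e) & c) | (a | ~b)) = 11111111000001001111111111111111
  ((((~a & ~c) | a) & b) | (((~d & e) & c) | (a | ~b))) = 11111111111101001111111111111111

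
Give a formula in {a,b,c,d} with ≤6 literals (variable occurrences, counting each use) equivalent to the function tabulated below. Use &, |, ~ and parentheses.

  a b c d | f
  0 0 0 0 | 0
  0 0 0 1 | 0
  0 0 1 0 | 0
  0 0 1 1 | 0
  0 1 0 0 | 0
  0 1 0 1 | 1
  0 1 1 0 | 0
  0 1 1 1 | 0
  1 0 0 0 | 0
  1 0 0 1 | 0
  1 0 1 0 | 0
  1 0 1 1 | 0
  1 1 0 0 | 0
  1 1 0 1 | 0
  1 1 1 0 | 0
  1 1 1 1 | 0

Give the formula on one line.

  ~c = 1100110011001100
  ~a = 1111111100000000
  (~c & ~a) = 1100110000000000
  (d & b) = 0000010100000101
  ((~c & ~a) & (d & b)) = 0000010000000000

((~c & ~a) & (d & b))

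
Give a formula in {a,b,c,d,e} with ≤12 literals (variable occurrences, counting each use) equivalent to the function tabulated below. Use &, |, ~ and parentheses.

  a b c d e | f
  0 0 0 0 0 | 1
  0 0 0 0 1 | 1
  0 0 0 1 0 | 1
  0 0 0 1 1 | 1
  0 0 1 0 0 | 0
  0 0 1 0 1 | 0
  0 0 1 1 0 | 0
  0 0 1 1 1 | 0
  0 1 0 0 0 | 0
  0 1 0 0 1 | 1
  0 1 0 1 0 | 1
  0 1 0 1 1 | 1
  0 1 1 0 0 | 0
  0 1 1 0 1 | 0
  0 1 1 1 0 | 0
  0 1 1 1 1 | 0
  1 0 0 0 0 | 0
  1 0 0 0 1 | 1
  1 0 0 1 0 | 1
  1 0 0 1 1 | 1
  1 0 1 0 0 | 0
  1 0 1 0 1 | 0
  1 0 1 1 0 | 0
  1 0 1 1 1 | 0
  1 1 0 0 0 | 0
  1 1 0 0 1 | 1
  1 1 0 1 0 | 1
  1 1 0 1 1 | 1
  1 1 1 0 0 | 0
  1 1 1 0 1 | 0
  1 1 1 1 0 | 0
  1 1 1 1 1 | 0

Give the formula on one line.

  ~b = 11111111000000001111111100000000
  ~a = 11111111111111110000000000000000
  (~b & ~a) = 11111111000000000000000000000000
  ((~b & ~a) | d) = 11111111001100110011001100110011
  ~c = 11110000111100001111000011110000
  (d | ~c) = 11110011111100111111001111110011
  ~d = 11001100110011001100110011001100
  (~d | ~c) = 11111100111111001111110011111100
  ((d | ~c) & (~d | ~c)) = 11110000111100001111000011110000
  (((~b & ~a) | d) & ((d | ~c) & (~d | ~c))) = 11110000001100000011000000110000
  (e & ~c) = 01010000010100000101000001010000
  ((((~b & ~a) | d) & ((d | ~c) & (~d | ~c))) | (e & ~c)) = 11110000011100000111000001110000

((((~b & ~a) | d) & ((d | ~c) & (~d | ~c))) | (e & ~c))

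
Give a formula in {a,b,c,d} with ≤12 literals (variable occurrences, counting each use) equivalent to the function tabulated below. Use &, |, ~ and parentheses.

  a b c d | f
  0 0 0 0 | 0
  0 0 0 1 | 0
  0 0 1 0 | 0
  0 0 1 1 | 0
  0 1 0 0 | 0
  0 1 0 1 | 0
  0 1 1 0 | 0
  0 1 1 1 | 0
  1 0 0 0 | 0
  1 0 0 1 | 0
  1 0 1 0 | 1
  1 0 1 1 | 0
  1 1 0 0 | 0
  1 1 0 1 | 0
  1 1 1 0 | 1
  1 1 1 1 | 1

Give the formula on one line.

  (a & c) = 0000000000110011
  ~c = 1100110011001100
  (d & ~c) = 0100010001000100
  (b | (d & ~c)) = 0100111101001111
  ~d = 1010101010101010
  (~d & ~c) = 1000100010001000
  ((b | (d & ~c)) | (~d & ~c)) = 1100111111001111
  (b | ~d) = 1010111110101111
  (((b | (d & ~c)) | (~d & ~c)) | (b | ~d)) = 1110111111101111
  ((a & c) & (((b | (d & ~c)) | (~d & ~c)) | (b | ~d))) = 0000000000100011

((a & c) & (((b | (d & ~c)) | (~d & ~c)) | (b | ~d)))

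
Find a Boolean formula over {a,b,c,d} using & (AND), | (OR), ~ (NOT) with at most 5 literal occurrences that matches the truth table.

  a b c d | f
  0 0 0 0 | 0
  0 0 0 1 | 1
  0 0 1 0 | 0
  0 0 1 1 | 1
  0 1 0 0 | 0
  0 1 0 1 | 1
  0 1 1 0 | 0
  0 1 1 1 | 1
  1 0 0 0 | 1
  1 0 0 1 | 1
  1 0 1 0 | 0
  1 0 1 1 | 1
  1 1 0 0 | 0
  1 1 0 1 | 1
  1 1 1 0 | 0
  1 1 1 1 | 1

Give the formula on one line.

  ~c = 1100110011001100
  (~c & a) = 0000000011001100
  ~d = 1010101010101010
  ((~c & a) & ~d) = 0000000010001000
  ~b = 1111000011110000
  (((~c & a) & ~d) & ~b) = 0000000010000000
  ((((~c & a) & ~d) & ~b) | d) = 0101010111010101

((((~c & a) & ~d) & ~b) | d)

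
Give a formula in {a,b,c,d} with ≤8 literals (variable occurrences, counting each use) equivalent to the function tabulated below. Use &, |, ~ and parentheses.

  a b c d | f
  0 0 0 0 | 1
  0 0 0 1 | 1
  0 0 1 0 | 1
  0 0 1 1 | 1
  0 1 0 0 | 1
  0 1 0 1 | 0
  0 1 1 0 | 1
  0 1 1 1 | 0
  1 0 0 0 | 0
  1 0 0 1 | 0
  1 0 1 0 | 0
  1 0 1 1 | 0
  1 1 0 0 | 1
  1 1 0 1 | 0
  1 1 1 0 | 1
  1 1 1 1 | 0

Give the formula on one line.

((~b | ~d) & (~a | (b & a)))

  ~b = 1111000011110000
  ~d = 1010101010101010
  (~b | ~d) = 1111101011111010
  ~a = 1111111100000000
  (b & a) = 0000000000001111
  (~a | (b & a)) = 1111111100001111
  ((~b | ~d) & (~a | (b & a))) = 1111101000001010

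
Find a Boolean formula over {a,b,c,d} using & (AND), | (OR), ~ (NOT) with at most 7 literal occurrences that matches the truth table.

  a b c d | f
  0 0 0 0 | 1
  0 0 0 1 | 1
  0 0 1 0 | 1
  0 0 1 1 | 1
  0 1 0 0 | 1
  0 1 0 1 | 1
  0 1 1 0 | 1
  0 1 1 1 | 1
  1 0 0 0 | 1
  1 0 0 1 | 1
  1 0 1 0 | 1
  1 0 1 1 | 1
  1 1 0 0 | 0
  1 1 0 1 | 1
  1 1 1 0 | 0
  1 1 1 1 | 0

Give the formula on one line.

(~a | (~b | ((b & d) & (~c | ~d))))

  ~a = 1111111100000000
  ~b = 1111000011110000
  (b & d) = 0000010100000101
  ~c = 1100110011001100
  ~d = 1010101010101010
  (~c | ~d) = 1110111011101110
  ((b & d) & (~c | ~d)) = 0000010000000100
  (~b | ((b & d) & (~c | ~d))) = 1111010011110100
  (~a | (~b | ((b & d) & (~c | ~d)))) = 1111111111110100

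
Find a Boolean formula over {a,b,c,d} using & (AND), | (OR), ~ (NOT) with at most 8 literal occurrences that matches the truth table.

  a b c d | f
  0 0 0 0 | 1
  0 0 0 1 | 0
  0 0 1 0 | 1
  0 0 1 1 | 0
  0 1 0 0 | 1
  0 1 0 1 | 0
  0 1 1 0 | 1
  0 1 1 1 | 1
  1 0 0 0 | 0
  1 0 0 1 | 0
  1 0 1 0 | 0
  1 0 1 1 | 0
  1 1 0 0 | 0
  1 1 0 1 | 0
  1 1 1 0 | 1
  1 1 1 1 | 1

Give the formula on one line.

  ~d = 1010101010101010
  (c | ~d) = 1011101110111011
  ~a = 1111111100000000
  ((c | ~d) & ~a) = 1011101100000000
  (~d & ((c | ~d) & ~a)) = 1010101000000000
  (c & b) = 0000001100000011
  ((~d & ((c | ~d) & ~a)) | (c & b)) = 1010101100000011

((~d & ((c | ~d) & ~a)) | (c & b))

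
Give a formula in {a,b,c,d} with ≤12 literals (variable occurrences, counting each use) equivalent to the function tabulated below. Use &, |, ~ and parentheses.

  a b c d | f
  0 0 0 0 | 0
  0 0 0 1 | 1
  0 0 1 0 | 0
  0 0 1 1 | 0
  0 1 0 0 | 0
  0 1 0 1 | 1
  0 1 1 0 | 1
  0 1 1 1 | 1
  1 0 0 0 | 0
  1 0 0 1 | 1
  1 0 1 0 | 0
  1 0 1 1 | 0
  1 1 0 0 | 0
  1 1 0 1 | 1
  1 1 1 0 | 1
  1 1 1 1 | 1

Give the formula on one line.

((((b & d) | ((~d | b) & c)) & (b | d)) | (~c & d))

  (b & d) = 0000010100000101
  ~d = 1010101010101010
  (~d | b) = 1010111110101111
  ((~d | b) & c) = 0010001100100011
  ((b & d) | ((~d | b) & c)) = 0010011100100111
  (b | d) = 0101111101011111
  (((b & d) | ((~d | b) & c)) & (b | d)) = 0000011100000111
  ~c = 1100110011001100
  (~c & d) = 0100010001000100
  ((((b & d) | ((~d | b) & c)) & (b | d)) | (~c & d)) = 0100011101000111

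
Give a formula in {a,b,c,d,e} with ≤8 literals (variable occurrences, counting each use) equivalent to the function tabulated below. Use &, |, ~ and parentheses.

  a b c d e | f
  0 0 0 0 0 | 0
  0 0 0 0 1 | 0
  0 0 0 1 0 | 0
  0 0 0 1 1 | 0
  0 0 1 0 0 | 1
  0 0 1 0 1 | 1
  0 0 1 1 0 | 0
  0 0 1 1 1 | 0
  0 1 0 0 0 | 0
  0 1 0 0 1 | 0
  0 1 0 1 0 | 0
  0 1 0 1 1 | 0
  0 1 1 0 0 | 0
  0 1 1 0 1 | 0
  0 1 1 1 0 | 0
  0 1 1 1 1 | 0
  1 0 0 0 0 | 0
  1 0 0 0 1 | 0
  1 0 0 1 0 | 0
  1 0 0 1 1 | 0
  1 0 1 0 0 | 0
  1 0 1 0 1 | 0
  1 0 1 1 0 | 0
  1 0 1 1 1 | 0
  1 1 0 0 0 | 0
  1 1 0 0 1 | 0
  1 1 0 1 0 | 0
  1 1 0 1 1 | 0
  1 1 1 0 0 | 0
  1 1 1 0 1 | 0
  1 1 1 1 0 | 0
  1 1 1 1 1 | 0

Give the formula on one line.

((~a & c) & (~d & (d | ~b)))

  ~a = 11111111111111110000000000000000
  (~a & c) = 00001111000011110000000000000000
  ~d = 11001100110011001100110011001100
  ~b = 11111111000000001111111100000000
  (d | ~b) = 11111111001100111111111100110011
  (~d & (d | ~b)) = 11001100000000001100110000000000
  ((~a & c) & (~d & (d | ~b))) = 00001100000000000000000000000000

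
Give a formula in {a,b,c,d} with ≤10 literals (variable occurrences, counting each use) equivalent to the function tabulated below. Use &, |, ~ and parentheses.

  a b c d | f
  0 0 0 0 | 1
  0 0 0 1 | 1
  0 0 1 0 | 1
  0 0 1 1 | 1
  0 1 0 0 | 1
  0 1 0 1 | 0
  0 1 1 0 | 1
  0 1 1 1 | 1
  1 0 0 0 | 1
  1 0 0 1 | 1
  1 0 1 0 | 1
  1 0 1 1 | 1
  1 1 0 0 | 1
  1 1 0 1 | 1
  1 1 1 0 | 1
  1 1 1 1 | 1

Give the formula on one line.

  ~b = 1111000011110000
  ~a = 1111111100000000
  (~b & ~a) = 1111000000000000
  ((~b & ~a) | a) = 1111000011111111
  (a | d) = 0101010111111111
  (a | c) = 0011001111111111
  ((a | d) & (a | c)) = 0001000111111111
  (((~b & ~a) | a) | ((a | d) & (a | c))) = 1111000111111111
  ~d = 1010101010101010
  (a | ~d) = 1010101011111111
  ((((~b & ~a) | a) | ((a | d) & (a | c))) | (a | ~d)) = 1111101111111111

((((~b & ~a) | a) | ((a | d) & (a | c))) | (a | ~d))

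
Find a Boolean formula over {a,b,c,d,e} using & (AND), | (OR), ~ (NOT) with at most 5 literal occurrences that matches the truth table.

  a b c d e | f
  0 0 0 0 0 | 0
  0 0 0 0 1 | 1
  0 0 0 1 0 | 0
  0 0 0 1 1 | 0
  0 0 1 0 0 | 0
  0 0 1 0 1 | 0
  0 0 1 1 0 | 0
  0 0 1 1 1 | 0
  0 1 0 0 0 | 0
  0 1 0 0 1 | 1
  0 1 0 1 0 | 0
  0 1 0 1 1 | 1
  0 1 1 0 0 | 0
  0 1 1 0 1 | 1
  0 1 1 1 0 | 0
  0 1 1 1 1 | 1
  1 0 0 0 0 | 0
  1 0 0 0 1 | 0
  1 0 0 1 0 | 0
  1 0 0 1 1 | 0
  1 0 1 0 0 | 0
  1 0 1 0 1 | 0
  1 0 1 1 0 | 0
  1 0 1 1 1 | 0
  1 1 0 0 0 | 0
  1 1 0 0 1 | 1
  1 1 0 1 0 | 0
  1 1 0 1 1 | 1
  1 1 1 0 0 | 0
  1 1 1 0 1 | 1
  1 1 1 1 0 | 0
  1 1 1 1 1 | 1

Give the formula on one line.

(((~a & (~d & ~c)) | b) & e)

  ~a = 11111111111111110000000000000000
  ~d = 11001100110011001100110011001100
  ~c = 11110000111100001111000011110000
  (~d & ~c) = 11000000110000001100000011000000
  (~a & (~d & ~c)) = 11000000110000000000000000000000
  ((~a & (~d & ~c)) | b) = 11000000111111110000000011111111
  (((~a & (~d & ~c)) | b) & e) = 01000000010101010000000001010101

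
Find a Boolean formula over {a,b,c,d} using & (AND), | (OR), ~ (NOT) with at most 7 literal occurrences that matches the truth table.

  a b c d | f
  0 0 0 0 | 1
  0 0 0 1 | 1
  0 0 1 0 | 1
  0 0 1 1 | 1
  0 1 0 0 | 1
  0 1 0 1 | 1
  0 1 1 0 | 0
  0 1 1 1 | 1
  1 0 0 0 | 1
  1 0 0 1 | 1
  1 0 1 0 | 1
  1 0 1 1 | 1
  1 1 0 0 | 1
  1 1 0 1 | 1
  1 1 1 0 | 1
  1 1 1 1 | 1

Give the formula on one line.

(d | ((b & ~c) | (a | ~b)))

  ~c = 1100110011001100
  (b & ~c) = 0000110000001100
  ~b = 1111000011110000
  (a | ~b) = 1111000011111111
  ((b & ~c) | (a | ~b)) = 1111110011111111
  (d | ((b & ~c) | (a | ~b))) = 1111110111111111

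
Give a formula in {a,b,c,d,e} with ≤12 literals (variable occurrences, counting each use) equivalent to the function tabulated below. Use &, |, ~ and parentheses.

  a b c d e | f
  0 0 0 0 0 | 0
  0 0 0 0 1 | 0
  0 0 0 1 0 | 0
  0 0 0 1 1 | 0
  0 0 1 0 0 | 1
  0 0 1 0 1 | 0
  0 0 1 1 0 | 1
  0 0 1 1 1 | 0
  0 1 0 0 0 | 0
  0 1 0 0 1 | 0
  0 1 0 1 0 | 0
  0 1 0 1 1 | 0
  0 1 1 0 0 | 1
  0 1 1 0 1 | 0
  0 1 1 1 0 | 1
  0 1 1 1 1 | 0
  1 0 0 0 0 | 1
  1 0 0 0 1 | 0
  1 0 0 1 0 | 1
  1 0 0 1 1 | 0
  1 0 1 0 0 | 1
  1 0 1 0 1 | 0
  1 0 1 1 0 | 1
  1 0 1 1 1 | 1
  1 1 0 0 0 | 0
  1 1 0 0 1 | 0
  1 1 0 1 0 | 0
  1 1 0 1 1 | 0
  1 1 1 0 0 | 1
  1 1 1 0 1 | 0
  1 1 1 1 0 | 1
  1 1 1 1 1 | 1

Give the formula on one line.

  ~b = 11111111000000001111111100000000
  (a & ~b) = 00000000000000001111111100000000
  ((a & ~b) | c) = 00001111000011111111111100001111
  ~e = 10101010101010101010101010101010
  (((a & ~b) | c) & ~e) = 00001010000010101010101000001010
  ~a = 11111111111111110000000000000000
  (c | ~a) = 11111111111111110000111100001111
  ~d = 11001100110011001100110011001100
  ((c | ~a) | ~d) = 11111111111111111100111111001111
  (d & ((c | ~a) | ~d)) = 00110011001100110000001100000011
  ((d & ((c | ~a) | ~d)) & a) = 00000000000000000000001100000011
  ((((a & ~b) | c) & ~e) | ((d & ((c | ~a) | ~d)) & a)) = 00001010000010101010101100001011

((((a & ~b) | c) & ~e) | ((d & ((c | ~a) | ~d)) & a))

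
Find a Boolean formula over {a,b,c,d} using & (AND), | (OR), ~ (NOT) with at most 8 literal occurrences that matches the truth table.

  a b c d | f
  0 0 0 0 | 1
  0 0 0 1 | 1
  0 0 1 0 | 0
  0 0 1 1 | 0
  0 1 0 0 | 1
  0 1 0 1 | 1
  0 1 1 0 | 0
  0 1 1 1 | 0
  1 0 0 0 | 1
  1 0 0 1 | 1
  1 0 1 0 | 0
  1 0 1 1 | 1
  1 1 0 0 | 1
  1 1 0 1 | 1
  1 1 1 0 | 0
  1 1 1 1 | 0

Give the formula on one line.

(~c | (~b & (a & (d | b))))

  ~c = 1100110011001100
  ~b = 1111000011110000
  (d | b) = 0101111101011111
  (a & (d | b)) = 0000000001011111
  (~b & (a & (d | b))) = 0000000001010000
  (~c | (~b & (a & (d | b)))) = 1100110011011100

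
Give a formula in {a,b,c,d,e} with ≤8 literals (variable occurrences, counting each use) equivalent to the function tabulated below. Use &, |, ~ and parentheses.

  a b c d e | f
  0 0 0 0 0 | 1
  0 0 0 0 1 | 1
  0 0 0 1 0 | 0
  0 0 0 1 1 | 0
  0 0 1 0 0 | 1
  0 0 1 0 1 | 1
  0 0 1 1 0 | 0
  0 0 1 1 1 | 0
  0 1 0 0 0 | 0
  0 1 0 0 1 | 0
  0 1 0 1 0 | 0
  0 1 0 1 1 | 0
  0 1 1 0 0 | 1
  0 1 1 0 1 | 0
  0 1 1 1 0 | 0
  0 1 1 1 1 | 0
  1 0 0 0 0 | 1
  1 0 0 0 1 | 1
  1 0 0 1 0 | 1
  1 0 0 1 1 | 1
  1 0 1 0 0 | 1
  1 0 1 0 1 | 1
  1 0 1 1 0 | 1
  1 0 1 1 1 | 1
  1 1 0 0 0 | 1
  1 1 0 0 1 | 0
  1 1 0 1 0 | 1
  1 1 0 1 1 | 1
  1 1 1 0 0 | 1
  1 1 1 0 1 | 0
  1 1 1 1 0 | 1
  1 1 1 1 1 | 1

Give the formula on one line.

  ~d = 11001100110011001100110011001100
  (~d | a) = 11001100110011001111111111111111
  ~b = 11111111000000001111111100000000
  (~b | a) = 11111111000000001111111111111111
  ((~b | a) | c) = 11111111000011111111111111111111
  ~e = 10101010101010101010101010101010
  (~b | ~e) = 11111111101010101111111110101010
  ((~b | ~e) | d) = 11111111101110111111111110111011
  (((~b | a) | c) & ((~b | ~e) | d)) = 11111111000010111111111110111011
  ((~d | a) & (((~b | a) | c) & ((~b | ~e) | d))) = 11001100000010001111111110111011

((~d | a) & (((~b | a) | c) & ((~b | ~e) | d)))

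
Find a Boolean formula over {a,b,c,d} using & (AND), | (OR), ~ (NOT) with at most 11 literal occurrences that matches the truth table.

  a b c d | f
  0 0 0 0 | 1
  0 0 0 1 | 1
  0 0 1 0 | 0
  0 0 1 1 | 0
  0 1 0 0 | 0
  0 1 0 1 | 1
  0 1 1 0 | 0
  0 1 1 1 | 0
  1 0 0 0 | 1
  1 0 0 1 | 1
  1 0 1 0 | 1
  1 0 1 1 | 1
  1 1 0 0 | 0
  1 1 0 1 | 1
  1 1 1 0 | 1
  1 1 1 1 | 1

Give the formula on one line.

((((~c & (a | b)) & d) | (c & a)) | (~c & ~b))

  ~c = 1100110011001100
  (a | b) = 0000111111111111
  (~c & (a | b)) = 0000110011001100
  ((~c & (a | b)) & d) = 0000010001000100
  (c & a) = 0000000000110011
  (((~c & (a | b)) & d) | (c & a)) = 0000010001110111
  ~b = 1111000011110000
  (~c & ~b) = 1100000011000000
  ((((~c & (a | b)) & d) | (c & a)) | (~c & ~b)) = 1100010011110111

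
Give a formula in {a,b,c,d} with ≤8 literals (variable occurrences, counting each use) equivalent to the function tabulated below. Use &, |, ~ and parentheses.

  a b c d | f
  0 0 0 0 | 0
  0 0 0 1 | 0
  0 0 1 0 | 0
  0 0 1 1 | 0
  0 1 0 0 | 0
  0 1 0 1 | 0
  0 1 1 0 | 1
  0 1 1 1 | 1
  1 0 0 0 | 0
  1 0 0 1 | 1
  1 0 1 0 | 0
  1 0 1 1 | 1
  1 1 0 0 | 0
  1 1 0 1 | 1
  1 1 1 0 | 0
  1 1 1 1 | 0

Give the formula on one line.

  ~b = 1111000011110000
  ~c = 1100110011001100
  (~b | ~c) = 1111110011111100
  (d & a) = 0000000001010101
  ((~b | ~c) & (d & a)) = 0000000001010100
  ~a = 1111111100000000
  (c & ~a) = 0011001100000000
  (b & (c & ~a)) = 0000001100000000
  (((~b | ~c) & (d & a)) | (b & (c & ~a))) = 0000001101010100

(((~b | ~c) & (d & a)) | (b & (c & ~a)))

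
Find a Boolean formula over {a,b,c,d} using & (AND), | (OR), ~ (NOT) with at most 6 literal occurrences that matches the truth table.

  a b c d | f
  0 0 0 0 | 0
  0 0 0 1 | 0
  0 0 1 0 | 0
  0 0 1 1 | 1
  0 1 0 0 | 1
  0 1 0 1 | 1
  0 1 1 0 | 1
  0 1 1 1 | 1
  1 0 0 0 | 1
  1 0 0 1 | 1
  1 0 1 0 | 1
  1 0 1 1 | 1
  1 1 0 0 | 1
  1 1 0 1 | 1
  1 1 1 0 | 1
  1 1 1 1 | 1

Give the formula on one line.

  (a | c) = 0011001111111111
  ((a | c) | b) = 0011111111111111
  (a | b) = 0000111111111111
  (d | (a | b)) = 0101111111111111
  (((a | c) | b) & (d | (a | b))) = 0001111111111111

(((a | c) | b) & (d | (a | b)))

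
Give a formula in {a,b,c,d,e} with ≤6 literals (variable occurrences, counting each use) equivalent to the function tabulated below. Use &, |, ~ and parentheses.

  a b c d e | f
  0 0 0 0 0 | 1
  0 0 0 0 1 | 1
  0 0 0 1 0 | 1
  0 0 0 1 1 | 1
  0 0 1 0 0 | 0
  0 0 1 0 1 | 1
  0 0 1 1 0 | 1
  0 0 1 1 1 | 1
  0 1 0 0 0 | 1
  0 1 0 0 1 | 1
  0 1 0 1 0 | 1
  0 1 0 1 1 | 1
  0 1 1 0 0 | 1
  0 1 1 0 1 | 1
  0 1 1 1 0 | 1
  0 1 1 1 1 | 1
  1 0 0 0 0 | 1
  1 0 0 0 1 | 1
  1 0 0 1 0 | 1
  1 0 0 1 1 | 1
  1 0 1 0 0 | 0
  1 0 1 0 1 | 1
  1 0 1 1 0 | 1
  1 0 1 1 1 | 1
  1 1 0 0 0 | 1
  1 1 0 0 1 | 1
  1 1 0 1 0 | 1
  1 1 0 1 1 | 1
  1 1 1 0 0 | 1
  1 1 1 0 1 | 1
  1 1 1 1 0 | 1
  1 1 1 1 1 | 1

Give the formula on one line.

(((e | ~c) | b) | (d & (~e | ~b)))

  ~c = 11110000111100001111000011110000
  (e | ~c) = 11110101111101011111010111110101
  ((e | ~c) | b) = 11110101111111111111010111111111
  ~e = 10101010101010101010101010101010
  ~b = 11111111000000001111111100000000
  (~e | ~b) = 11111111101010101111111110101010
  (d & (~e | ~b)) = 00110011001000100011001100100010
  (((e | ~c) | b) | (d & (~e | ~b))) = 11110111111111111111011111111111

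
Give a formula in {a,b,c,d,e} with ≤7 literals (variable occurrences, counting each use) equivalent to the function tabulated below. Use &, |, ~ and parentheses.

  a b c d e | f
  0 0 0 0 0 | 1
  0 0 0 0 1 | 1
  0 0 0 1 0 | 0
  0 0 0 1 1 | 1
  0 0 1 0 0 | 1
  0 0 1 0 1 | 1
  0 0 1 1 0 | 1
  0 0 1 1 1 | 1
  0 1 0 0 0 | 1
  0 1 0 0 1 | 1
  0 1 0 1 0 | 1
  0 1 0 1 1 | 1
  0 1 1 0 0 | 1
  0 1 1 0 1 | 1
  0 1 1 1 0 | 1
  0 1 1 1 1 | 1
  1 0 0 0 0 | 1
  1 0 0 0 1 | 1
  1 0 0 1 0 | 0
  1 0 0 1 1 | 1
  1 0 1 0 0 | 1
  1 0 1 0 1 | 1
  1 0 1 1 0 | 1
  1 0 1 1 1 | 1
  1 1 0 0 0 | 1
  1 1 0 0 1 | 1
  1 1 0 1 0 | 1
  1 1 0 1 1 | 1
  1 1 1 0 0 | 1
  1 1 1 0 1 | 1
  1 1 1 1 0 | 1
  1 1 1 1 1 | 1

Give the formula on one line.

(((~d | b) | c) | e)

  ~d = 11001100110011001100110011001100
  (~d | b) = 11001100111111111100110011111111
  ((~d | b) | c) = 11001111111111111100111111111111
  (((~d | b) | c) | e) = 11011111111111111101111111111111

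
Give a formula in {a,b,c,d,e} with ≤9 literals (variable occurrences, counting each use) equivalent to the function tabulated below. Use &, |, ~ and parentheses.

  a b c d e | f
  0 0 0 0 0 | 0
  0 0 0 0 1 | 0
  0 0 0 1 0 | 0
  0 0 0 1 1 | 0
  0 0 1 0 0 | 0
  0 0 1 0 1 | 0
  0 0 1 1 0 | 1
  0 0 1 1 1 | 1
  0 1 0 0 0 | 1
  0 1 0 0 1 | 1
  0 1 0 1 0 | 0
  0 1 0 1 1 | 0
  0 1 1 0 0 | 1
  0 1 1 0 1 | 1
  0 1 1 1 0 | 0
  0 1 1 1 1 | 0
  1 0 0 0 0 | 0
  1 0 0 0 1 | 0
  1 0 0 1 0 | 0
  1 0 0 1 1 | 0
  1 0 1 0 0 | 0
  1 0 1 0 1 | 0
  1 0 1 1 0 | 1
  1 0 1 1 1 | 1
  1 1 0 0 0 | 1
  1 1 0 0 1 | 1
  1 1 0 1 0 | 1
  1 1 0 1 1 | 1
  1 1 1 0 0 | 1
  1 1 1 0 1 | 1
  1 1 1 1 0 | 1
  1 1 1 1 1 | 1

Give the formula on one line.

  ~d = 11001100110011001100110011001100
  (~d | a) = 11001100110011001111111111111111
  ((~d | a) & b) = 00000000110011000000000011111111
  ~b = 11111111000000001111111100000000
  (d & ~b) = 00110011000000000011001100000000
  (c & d) = 00000011000000110000001100000011
  ((d & ~b) & (c & d)) = 00000011000000000000001100000000
  (((~d | a) & b) | ((d & ~b) & (c & d))) = 00000011110011000000001111111111

(((~d | a) & b) | ((d & ~b) & (c & d)))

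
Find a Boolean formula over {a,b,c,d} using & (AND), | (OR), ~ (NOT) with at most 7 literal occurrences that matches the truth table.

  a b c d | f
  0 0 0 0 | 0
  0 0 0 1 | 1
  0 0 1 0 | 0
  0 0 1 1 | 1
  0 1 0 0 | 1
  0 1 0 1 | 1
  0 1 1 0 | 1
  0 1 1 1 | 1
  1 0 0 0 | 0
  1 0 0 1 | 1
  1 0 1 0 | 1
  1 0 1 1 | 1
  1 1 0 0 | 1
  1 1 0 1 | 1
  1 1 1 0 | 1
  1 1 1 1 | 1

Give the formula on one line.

  (d | c) = 0111011101110111
  (a & (d | c)) = 0000000001110111
  (c & (a & (d | c))) = 0000000000110011
  (d | b) = 0101111101011111
  ((c & (a & (d | c))) | (d | b)) = 0101111101111111

((c & (a & (d | c))) | (d | b))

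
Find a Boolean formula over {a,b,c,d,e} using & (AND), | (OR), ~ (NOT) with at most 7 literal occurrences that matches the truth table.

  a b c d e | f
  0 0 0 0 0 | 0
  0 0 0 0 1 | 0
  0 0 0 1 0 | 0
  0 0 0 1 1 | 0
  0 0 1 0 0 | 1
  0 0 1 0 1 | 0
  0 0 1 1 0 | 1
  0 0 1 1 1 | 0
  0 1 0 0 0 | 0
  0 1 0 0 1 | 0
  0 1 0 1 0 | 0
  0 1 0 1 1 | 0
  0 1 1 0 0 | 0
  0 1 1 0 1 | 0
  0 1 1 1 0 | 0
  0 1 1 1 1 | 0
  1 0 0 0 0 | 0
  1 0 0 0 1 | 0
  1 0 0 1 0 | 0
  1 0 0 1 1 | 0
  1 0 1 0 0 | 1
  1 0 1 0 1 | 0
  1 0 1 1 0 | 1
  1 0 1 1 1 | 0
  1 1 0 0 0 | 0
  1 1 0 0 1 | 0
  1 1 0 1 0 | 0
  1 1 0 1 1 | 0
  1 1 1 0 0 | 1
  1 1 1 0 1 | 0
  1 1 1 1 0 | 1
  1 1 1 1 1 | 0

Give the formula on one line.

((c & (~b | a)) & ~e)

  ~b = 11111111000000001111111100000000
  (~b | a) = 11111111000000001111111111111111
  (c & (~b | a)) = 00001111000000000000111100001111
  ~e = 10101010101010101010101010101010
  ((c & (~b | a)) & ~e) = 00001010000000000000101000001010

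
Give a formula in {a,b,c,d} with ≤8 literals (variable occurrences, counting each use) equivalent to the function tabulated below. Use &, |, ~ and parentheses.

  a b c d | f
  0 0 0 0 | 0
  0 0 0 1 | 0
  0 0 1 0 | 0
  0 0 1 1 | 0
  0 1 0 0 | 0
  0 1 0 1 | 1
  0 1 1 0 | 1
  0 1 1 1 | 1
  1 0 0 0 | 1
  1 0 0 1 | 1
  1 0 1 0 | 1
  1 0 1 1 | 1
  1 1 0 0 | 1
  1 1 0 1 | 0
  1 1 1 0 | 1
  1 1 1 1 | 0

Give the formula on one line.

  ~d = 1010101010101010
  ~a = 1111111100000000
  (~d | ~a) = 1111111110101010
  ~b = 1111000011110000
  ((~d | ~a) | ~b) = 1111111111111010
  (c | d) = 0111011101110111
  (b & (c | d)) = 0000011100000111
  (a | (b & (c | d))) = 0000011111111111
  (((~d | ~a) | ~b) & (a | (b & (c | d)))) = 0000011111111010

(((~d | ~a) | ~b) & (a | (b & (c | d))))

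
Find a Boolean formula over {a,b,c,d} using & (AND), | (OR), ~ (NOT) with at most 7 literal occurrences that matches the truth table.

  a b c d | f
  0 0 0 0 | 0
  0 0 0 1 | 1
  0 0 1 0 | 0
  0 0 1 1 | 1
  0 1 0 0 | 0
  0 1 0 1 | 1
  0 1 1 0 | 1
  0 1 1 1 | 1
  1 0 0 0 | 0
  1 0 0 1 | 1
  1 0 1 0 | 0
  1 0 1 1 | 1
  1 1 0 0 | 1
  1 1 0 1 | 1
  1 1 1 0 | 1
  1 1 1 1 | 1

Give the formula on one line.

  (c | a) = 0011001111111111
  ((c | a) & b) = 0000001100001111
  ~b = 1111000011110000
  ~c = 1100110011001100
  (~b | ~c) = 1111110011111100
  (d & (~b | ~c)) = 0101010001010100
  (((c | a) & b) | (d & (~b | ~c))) = 0101011101011111

(((c | a) & b) | (d & (~b | ~c)))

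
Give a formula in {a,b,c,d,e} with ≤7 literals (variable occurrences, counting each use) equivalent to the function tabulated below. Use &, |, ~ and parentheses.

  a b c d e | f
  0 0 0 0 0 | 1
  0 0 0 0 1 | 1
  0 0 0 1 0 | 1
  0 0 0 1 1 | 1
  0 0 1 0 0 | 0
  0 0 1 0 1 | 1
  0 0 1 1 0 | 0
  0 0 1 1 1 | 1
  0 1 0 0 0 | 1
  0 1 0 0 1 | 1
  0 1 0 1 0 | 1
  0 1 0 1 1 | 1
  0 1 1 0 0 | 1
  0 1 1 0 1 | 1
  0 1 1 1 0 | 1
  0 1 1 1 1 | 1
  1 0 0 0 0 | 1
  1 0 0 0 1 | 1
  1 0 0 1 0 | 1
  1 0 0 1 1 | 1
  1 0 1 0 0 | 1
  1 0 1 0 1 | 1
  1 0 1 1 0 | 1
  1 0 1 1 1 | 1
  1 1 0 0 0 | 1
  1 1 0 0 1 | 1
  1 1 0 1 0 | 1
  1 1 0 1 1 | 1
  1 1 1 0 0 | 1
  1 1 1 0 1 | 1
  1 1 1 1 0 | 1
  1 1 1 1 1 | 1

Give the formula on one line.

  ~e = 10101010101010101010101010101010
  ~c = 11110000111100001111000011110000
  (~c | a) = 11110000111100001111111111111111
  (~e & (~c | a)) = 10100000101000001010101010101010
  (e | (~e & (~c | a))) = 11110101111101011111111111111111
  ((e | (~e & (~c | a))) | b) = 11110101111111111111111111111111

((e | (~e & (~c | a))) | b)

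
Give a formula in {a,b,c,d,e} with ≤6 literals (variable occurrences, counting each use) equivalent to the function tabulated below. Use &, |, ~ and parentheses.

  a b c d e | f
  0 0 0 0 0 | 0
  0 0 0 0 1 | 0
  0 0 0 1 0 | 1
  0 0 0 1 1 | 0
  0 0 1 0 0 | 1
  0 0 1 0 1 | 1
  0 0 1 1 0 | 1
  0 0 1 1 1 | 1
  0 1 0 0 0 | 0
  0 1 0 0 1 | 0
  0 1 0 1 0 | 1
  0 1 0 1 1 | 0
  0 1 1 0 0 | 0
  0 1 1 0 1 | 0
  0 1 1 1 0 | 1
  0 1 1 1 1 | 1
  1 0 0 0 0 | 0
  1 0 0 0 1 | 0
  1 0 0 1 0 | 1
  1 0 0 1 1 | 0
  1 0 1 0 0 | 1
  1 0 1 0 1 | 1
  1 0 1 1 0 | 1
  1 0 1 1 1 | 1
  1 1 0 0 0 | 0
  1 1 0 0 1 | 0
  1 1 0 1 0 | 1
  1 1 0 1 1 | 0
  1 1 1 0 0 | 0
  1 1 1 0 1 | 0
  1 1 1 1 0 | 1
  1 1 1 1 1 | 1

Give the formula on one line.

  ~e = 10101010101010101010101010101010
  (~e & d) = 00100010001000100010001000100010
  ((~e & d) | c) = 00101111001011110010111100101111
  ~b = 11111111000000001111111100000000
  (~b | d) = 11111111001100111111111100110011
  (((~e & d) | c) & (~b | d)) = 00101111001000110010111100100011

(((~e & d) | c) & (~b | d))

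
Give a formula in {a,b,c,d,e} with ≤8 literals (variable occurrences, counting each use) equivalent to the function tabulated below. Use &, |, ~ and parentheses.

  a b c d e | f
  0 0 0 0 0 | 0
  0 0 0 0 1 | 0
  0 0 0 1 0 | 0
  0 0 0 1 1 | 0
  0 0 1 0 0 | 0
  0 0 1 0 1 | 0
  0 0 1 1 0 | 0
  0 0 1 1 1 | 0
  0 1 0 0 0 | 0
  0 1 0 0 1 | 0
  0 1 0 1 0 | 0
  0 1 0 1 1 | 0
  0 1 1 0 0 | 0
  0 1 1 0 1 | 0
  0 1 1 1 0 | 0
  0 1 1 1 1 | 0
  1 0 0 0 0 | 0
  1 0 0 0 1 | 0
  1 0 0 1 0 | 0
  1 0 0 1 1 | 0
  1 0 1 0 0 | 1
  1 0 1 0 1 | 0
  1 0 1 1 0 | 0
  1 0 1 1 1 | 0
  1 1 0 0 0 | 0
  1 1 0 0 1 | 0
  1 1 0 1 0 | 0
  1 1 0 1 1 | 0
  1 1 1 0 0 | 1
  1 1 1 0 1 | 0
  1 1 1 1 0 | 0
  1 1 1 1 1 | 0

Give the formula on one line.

  ~c = 11110000111100001111000011110000
  ~d = 11001100110011001100110011001100
  (a & ~d) = 00000000000000001100110011001100
  (~c | (a & ~d)) = 11110000111100001111110011111100
  ~e = 10101010101010101010101010101010
  (c & ~e) = 00001010000010100000101000001010
  ((~c | (a & ~d)) & (c & ~e)) = 00000000000000000000100000001000

((~c | (a & ~d)) & (c & ~e))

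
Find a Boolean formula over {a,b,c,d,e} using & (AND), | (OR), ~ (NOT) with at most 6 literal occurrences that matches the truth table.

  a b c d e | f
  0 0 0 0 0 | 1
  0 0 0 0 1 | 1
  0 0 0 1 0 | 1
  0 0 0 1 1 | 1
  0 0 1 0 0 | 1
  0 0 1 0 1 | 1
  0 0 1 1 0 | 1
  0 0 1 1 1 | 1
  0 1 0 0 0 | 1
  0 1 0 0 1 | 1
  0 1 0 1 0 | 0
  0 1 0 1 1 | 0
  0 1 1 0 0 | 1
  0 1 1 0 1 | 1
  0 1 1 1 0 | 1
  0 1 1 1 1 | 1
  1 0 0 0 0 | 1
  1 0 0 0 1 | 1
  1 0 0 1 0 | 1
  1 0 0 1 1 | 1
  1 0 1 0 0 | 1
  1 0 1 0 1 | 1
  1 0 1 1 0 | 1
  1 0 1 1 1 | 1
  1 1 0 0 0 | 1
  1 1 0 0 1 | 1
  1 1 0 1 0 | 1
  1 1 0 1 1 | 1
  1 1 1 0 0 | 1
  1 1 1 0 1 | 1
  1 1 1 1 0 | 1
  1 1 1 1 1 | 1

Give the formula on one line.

(((c | ~b) | a) | (~d & ~a))

  ~b = 11111111000000001111111100000000
  (c | ~b) = 11111111000011111111111100001111
  ((c | ~b) | a) = 11111111000011111111111111111111
  ~d = 11001100110011001100110011001100
  ~a = 11111111111111110000000000000000
  (~d & ~a) = 11001100110011000000000000000000
  (((c | ~b) | a) | (~d & ~a)) = 11111111110011111111111111111111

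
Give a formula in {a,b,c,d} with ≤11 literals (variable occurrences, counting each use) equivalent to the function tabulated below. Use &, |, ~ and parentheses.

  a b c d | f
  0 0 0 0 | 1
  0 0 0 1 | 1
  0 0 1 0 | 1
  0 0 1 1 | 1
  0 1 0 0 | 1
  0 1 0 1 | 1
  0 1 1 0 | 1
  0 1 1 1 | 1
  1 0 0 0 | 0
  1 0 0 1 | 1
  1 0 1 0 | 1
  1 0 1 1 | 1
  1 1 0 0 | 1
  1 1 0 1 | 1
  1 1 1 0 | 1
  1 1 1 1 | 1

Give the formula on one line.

((~a & (~b | d)) | ((a | (b | ~d)) & (c | (b | d))))

  ~a = 1111111100000000
  ~b = 1111000011110000
  (~b | d) = 1111010111110101
  (~a & (~b | d)) = 1111010100000000
  ~d = 1010101010101010
  (b | ~d) = 1010111110101111
  (a | (b | ~d)) = 1010111111111111
  (b | d) = 0101111101011111
  (c | (b | d)) = 0111111101111111
  ((a | (b | ~d)) & (c | (b | d))) = 0010111101111111
  ((~a & (~b | d)) | ((a | (b | ~d)) & (c | (b | d)))) = 1111111101111111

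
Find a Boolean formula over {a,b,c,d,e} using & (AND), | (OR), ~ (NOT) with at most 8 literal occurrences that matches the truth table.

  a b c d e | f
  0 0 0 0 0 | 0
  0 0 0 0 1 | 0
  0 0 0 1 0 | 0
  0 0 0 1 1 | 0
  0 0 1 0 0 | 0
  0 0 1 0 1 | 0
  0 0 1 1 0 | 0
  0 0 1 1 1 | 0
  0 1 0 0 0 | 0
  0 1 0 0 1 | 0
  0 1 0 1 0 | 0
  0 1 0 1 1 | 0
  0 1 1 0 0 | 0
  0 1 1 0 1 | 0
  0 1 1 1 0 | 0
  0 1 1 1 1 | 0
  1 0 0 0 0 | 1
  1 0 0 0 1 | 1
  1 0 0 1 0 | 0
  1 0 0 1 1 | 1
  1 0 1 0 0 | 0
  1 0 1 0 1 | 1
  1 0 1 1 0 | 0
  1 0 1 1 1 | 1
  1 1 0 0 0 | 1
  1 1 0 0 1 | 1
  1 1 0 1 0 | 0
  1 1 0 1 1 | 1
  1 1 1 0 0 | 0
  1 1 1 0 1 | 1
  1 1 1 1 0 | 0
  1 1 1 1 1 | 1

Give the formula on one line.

((e | ~c) & ((e & a) | (~d & a)))

  ~c = 11110000111100001111000011110000
  (e | ~c) = 11110101111101011111010111110101
  (e & a) = 00000000000000000101010101010101
  ~d = 11001100110011001100110011001100
  (~d & a) = 00000000000000001100110011001100
  ((e & a) | (~d & a)) = 00000000000000001101110111011101
  ((e | ~c) & ((e & a) | (~d & a))) = 00000000000000001101010111010101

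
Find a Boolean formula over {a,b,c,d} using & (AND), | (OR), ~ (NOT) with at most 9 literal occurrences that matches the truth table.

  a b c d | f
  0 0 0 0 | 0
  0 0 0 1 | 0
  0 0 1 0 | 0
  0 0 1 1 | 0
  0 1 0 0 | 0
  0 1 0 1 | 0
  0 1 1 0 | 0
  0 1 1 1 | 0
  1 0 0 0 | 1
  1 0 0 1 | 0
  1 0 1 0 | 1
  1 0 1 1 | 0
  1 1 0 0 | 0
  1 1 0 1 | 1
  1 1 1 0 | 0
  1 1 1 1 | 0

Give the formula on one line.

  ~c = 1100110011001100
  ~d = 1010101010101010
  (~c | ~d) = 1110111011101110
  ~b = 1111000011110000
  (~b | d) = 1111010111110101
  ((~c | ~d) & (~b | d)) = 1110010011100100
  (~d & ~b) = 1010000010100000
  ((~d & ~b) | b) = 1010111110101111
  (((~d & ~b) | b) & a) = 0000000010101111
  (((~c | ~d) & (~b | d)) & (((~d & ~b) | b) & a)) = 0000000010100100

(((~c | ~d) & (~b | d)) & (((~d & ~b) | b) & a))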